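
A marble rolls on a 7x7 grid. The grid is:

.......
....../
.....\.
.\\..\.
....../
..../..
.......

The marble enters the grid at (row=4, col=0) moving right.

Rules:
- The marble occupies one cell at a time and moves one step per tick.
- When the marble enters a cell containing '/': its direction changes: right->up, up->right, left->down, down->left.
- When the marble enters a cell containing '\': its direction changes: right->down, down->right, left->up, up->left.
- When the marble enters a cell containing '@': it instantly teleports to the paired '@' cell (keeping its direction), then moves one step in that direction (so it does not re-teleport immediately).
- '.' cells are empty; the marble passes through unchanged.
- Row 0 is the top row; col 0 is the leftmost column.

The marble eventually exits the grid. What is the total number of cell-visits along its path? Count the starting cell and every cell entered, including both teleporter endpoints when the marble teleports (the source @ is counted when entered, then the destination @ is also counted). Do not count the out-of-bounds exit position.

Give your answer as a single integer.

Step 1: enter (4,0), '.' pass, move right to (4,1)
Step 2: enter (4,1), '.' pass, move right to (4,2)
Step 3: enter (4,2), '.' pass, move right to (4,3)
Step 4: enter (4,3), '.' pass, move right to (4,4)
Step 5: enter (4,4), '.' pass, move right to (4,5)
Step 6: enter (4,5), '.' pass, move right to (4,6)
Step 7: enter (4,6), '/' deflects right->up, move up to (3,6)
Step 8: enter (3,6), '.' pass, move up to (2,6)
Step 9: enter (2,6), '.' pass, move up to (1,6)
Step 10: enter (1,6), '/' deflects up->right, move right to (1,7)
Step 11: at (1,7) — EXIT via right edge, pos 1
Path length (cell visits): 10

Answer: 10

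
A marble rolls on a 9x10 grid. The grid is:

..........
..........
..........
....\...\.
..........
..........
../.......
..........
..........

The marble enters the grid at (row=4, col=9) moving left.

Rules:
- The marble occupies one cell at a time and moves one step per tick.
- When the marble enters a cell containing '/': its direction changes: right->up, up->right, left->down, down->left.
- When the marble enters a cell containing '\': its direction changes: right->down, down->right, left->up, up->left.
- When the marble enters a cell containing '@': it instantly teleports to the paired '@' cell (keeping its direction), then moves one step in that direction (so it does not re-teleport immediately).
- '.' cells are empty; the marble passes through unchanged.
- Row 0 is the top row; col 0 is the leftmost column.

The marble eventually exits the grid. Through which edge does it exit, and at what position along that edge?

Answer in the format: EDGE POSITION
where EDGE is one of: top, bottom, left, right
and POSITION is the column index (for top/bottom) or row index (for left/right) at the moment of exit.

Step 1: enter (4,9), '.' pass, move left to (4,8)
Step 2: enter (4,8), '.' pass, move left to (4,7)
Step 3: enter (4,7), '.' pass, move left to (4,6)
Step 4: enter (4,6), '.' pass, move left to (4,5)
Step 5: enter (4,5), '.' pass, move left to (4,4)
Step 6: enter (4,4), '.' pass, move left to (4,3)
Step 7: enter (4,3), '.' pass, move left to (4,2)
Step 8: enter (4,2), '.' pass, move left to (4,1)
Step 9: enter (4,1), '.' pass, move left to (4,0)
Step 10: enter (4,0), '.' pass, move left to (4,-1)
Step 11: at (4,-1) — EXIT via left edge, pos 4

Answer: left 4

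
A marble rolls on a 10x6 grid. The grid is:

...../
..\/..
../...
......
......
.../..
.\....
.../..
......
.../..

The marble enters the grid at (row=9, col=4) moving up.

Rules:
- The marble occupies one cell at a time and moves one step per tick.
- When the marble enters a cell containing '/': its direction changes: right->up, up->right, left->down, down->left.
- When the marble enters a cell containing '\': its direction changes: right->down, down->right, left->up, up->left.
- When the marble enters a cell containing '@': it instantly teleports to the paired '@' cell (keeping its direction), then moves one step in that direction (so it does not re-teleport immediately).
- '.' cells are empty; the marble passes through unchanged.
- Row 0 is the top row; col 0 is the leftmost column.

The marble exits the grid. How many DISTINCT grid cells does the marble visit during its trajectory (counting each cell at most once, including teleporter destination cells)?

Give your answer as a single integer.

Step 1: enter (9,4), '.' pass, move up to (8,4)
Step 2: enter (8,4), '.' pass, move up to (7,4)
Step 3: enter (7,4), '.' pass, move up to (6,4)
Step 4: enter (6,4), '.' pass, move up to (5,4)
Step 5: enter (5,4), '.' pass, move up to (4,4)
Step 6: enter (4,4), '.' pass, move up to (3,4)
Step 7: enter (3,4), '.' pass, move up to (2,4)
Step 8: enter (2,4), '.' pass, move up to (1,4)
Step 9: enter (1,4), '.' pass, move up to (0,4)
Step 10: enter (0,4), '.' pass, move up to (-1,4)
Step 11: at (-1,4) — EXIT via top edge, pos 4
Distinct cells visited: 10 (path length 10)

Answer: 10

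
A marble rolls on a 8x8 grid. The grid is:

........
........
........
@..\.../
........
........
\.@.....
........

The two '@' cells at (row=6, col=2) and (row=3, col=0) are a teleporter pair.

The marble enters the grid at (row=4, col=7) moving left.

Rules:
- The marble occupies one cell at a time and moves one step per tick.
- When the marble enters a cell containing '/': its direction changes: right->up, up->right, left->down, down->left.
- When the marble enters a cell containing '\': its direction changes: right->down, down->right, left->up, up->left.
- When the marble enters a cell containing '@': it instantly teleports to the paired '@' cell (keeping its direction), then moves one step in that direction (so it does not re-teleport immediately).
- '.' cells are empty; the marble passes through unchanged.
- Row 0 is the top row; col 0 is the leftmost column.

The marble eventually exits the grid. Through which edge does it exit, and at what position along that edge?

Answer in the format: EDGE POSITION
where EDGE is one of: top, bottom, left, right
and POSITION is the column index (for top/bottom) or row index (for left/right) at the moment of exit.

Step 1: enter (4,7), '.' pass, move left to (4,6)
Step 2: enter (4,6), '.' pass, move left to (4,5)
Step 3: enter (4,5), '.' pass, move left to (4,4)
Step 4: enter (4,4), '.' pass, move left to (4,3)
Step 5: enter (4,3), '.' pass, move left to (4,2)
Step 6: enter (4,2), '.' pass, move left to (4,1)
Step 7: enter (4,1), '.' pass, move left to (4,0)
Step 8: enter (4,0), '.' pass, move left to (4,-1)
Step 9: at (4,-1) — EXIT via left edge, pos 4

Answer: left 4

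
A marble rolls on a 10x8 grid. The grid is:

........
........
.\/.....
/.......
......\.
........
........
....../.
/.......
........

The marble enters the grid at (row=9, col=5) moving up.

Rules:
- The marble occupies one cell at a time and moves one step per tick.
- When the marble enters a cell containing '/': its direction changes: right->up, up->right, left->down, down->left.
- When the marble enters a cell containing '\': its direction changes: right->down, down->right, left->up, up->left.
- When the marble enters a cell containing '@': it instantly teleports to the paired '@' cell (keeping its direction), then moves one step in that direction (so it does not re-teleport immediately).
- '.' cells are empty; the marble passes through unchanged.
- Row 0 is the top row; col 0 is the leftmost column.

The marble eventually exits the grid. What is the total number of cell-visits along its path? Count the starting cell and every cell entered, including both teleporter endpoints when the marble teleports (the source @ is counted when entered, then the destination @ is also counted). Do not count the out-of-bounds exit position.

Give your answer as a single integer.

Answer: 10

Derivation:
Step 1: enter (9,5), '.' pass, move up to (8,5)
Step 2: enter (8,5), '.' pass, move up to (7,5)
Step 3: enter (7,5), '.' pass, move up to (6,5)
Step 4: enter (6,5), '.' pass, move up to (5,5)
Step 5: enter (5,5), '.' pass, move up to (4,5)
Step 6: enter (4,5), '.' pass, move up to (3,5)
Step 7: enter (3,5), '.' pass, move up to (2,5)
Step 8: enter (2,5), '.' pass, move up to (1,5)
Step 9: enter (1,5), '.' pass, move up to (0,5)
Step 10: enter (0,5), '.' pass, move up to (-1,5)
Step 11: at (-1,5) — EXIT via top edge, pos 5
Path length (cell visits): 10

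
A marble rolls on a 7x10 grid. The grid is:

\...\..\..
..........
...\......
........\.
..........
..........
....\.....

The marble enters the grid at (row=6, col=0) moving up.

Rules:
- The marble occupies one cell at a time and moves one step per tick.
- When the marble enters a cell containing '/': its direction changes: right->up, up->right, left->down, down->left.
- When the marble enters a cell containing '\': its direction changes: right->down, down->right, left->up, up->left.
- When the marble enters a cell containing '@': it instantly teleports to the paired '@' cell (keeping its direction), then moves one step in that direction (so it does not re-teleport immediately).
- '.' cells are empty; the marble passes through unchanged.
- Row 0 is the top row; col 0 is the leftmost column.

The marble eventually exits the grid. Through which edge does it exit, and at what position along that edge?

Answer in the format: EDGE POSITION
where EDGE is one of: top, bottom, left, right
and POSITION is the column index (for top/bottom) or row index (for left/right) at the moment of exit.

Answer: left 0

Derivation:
Step 1: enter (6,0), '.' pass, move up to (5,0)
Step 2: enter (5,0), '.' pass, move up to (4,0)
Step 3: enter (4,0), '.' pass, move up to (3,0)
Step 4: enter (3,0), '.' pass, move up to (2,0)
Step 5: enter (2,0), '.' pass, move up to (1,0)
Step 6: enter (1,0), '.' pass, move up to (0,0)
Step 7: enter (0,0), '\' deflects up->left, move left to (0,-1)
Step 8: at (0,-1) — EXIT via left edge, pos 0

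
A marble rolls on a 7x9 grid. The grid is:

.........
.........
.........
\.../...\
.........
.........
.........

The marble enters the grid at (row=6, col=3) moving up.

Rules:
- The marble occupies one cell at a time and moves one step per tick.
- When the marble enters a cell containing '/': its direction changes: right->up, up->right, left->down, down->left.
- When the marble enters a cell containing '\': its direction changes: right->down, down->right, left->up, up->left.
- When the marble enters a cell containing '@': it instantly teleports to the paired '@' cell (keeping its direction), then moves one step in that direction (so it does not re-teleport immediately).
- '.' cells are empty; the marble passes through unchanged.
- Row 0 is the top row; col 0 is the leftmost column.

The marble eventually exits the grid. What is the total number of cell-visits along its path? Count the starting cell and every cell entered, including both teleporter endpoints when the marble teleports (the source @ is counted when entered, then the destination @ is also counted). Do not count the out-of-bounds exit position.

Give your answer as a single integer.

Answer: 7

Derivation:
Step 1: enter (6,3), '.' pass, move up to (5,3)
Step 2: enter (5,3), '.' pass, move up to (4,3)
Step 3: enter (4,3), '.' pass, move up to (3,3)
Step 4: enter (3,3), '.' pass, move up to (2,3)
Step 5: enter (2,3), '.' pass, move up to (1,3)
Step 6: enter (1,3), '.' pass, move up to (0,3)
Step 7: enter (0,3), '.' pass, move up to (-1,3)
Step 8: at (-1,3) — EXIT via top edge, pos 3
Path length (cell visits): 7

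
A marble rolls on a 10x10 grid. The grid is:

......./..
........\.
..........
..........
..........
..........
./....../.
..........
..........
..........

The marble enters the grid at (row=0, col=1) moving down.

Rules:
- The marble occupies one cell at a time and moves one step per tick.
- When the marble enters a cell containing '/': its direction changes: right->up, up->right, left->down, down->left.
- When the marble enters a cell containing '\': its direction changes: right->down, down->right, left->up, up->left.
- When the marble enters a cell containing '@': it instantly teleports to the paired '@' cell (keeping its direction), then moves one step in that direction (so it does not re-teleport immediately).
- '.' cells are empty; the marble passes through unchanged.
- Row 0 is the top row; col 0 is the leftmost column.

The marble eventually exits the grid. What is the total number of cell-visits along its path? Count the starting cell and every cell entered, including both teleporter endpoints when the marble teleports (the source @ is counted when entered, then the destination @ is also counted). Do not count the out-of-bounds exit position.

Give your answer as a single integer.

Answer: 8

Derivation:
Step 1: enter (0,1), '.' pass, move down to (1,1)
Step 2: enter (1,1), '.' pass, move down to (2,1)
Step 3: enter (2,1), '.' pass, move down to (3,1)
Step 4: enter (3,1), '.' pass, move down to (4,1)
Step 5: enter (4,1), '.' pass, move down to (5,1)
Step 6: enter (5,1), '.' pass, move down to (6,1)
Step 7: enter (6,1), '/' deflects down->left, move left to (6,0)
Step 8: enter (6,0), '.' pass, move left to (6,-1)
Step 9: at (6,-1) — EXIT via left edge, pos 6
Path length (cell visits): 8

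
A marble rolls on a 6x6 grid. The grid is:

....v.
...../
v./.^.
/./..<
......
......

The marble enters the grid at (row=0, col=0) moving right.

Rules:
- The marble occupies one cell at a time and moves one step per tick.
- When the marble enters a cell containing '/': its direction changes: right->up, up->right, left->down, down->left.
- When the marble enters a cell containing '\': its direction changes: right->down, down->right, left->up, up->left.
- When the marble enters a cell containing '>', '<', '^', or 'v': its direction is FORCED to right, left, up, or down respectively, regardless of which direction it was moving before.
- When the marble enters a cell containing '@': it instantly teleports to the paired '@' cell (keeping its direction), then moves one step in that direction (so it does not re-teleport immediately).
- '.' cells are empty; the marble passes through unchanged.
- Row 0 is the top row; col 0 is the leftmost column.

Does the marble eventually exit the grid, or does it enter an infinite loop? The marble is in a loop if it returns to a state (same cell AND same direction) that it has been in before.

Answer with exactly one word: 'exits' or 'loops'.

Answer: loops

Derivation:
Step 1: enter (0,0), '.' pass, move right to (0,1)
Step 2: enter (0,1), '.' pass, move right to (0,2)
Step 3: enter (0,2), '.' pass, move right to (0,3)
Step 4: enter (0,3), '.' pass, move right to (0,4)
Step 5: enter (0,4), 'v' forces right->down, move down to (1,4)
Step 6: enter (1,4), '.' pass, move down to (2,4)
Step 7: enter (2,4), '^' forces down->up, move up to (1,4)
Step 8: enter (1,4), '.' pass, move up to (0,4)
Step 9: enter (0,4), 'v' forces up->down, move down to (1,4)
Step 10: at (1,4) dir=down — LOOP DETECTED (seen before)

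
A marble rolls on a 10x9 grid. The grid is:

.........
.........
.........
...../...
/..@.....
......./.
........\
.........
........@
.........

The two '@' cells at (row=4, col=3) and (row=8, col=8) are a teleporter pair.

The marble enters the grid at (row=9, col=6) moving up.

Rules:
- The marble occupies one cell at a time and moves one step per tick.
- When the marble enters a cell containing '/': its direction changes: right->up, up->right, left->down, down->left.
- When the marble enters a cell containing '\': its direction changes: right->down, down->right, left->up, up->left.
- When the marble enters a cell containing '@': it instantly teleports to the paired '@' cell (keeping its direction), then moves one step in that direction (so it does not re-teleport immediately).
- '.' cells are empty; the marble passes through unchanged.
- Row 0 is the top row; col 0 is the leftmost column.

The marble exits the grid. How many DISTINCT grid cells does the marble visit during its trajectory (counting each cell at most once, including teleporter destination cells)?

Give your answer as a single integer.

Step 1: enter (9,6), '.' pass, move up to (8,6)
Step 2: enter (8,6), '.' pass, move up to (7,6)
Step 3: enter (7,6), '.' pass, move up to (6,6)
Step 4: enter (6,6), '.' pass, move up to (5,6)
Step 5: enter (5,6), '.' pass, move up to (4,6)
Step 6: enter (4,6), '.' pass, move up to (3,6)
Step 7: enter (3,6), '.' pass, move up to (2,6)
Step 8: enter (2,6), '.' pass, move up to (1,6)
Step 9: enter (1,6), '.' pass, move up to (0,6)
Step 10: enter (0,6), '.' pass, move up to (-1,6)
Step 11: at (-1,6) — EXIT via top edge, pos 6
Distinct cells visited: 10 (path length 10)

Answer: 10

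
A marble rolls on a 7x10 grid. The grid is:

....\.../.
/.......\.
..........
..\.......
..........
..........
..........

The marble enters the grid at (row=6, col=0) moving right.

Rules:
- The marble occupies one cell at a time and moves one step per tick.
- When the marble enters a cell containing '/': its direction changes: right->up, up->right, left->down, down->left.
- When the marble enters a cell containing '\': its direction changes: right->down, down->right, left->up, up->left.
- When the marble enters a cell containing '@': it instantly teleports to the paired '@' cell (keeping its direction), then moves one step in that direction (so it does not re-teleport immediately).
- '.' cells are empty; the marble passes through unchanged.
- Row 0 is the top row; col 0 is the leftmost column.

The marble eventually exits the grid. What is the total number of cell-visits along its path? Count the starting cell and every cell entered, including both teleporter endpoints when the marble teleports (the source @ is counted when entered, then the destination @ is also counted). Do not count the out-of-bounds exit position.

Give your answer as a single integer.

Step 1: enter (6,0), '.' pass, move right to (6,1)
Step 2: enter (6,1), '.' pass, move right to (6,2)
Step 3: enter (6,2), '.' pass, move right to (6,3)
Step 4: enter (6,3), '.' pass, move right to (6,4)
Step 5: enter (6,4), '.' pass, move right to (6,5)
Step 6: enter (6,5), '.' pass, move right to (6,6)
Step 7: enter (6,6), '.' pass, move right to (6,7)
Step 8: enter (6,7), '.' pass, move right to (6,8)
Step 9: enter (6,8), '.' pass, move right to (6,9)
Step 10: enter (6,9), '.' pass, move right to (6,10)
Step 11: at (6,10) — EXIT via right edge, pos 6
Path length (cell visits): 10

Answer: 10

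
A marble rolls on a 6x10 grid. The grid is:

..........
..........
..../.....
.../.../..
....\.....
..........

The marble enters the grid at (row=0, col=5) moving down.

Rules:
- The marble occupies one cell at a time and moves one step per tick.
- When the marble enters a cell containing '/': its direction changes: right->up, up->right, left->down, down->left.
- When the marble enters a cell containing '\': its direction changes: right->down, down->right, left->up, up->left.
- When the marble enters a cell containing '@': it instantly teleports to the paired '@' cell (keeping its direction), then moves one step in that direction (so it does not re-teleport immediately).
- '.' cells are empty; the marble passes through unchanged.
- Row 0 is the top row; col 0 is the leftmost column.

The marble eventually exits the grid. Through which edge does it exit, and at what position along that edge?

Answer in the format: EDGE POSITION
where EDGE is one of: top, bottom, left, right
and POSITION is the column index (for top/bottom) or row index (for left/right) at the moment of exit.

Step 1: enter (0,5), '.' pass, move down to (1,5)
Step 2: enter (1,5), '.' pass, move down to (2,5)
Step 3: enter (2,5), '.' pass, move down to (3,5)
Step 4: enter (3,5), '.' pass, move down to (4,5)
Step 5: enter (4,5), '.' pass, move down to (5,5)
Step 6: enter (5,5), '.' pass, move down to (6,5)
Step 7: at (6,5) — EXIT via bottom edge, pos 5

Answer: bottom 5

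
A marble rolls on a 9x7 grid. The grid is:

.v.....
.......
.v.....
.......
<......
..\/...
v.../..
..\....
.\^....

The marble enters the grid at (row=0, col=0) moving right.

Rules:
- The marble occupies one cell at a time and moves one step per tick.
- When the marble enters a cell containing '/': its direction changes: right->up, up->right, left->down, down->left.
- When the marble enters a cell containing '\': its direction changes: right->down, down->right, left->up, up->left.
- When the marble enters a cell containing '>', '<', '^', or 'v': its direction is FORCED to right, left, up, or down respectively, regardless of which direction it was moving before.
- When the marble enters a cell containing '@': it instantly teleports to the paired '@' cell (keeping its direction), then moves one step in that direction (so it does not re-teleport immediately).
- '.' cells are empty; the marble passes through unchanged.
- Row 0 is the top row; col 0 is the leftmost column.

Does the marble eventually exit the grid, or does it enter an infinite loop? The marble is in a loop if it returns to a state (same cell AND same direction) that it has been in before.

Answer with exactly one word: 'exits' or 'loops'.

Step 1: enter (0,0), '.' pass, move right to (0,1)
Step 2: enter (0,1), 'v' forces right->down, move down to (1,1)
Step 3: enter (1,1), '.' pass, move down to (2,1)
Step 4: enter (2,1), 'v' forces down->down, move down to (3,1)
Step 5: enter (3,1), '.' pass, move down to (4,1)
Step 6: enter (4,1), '.' pass, move down to (5,1)
Step 7: enter (5,1), '.' pass, move down to (6,1)
Step 8: enter (6,1), '.' pass, move down to (7,1)
Step 9: enter (7,1), '.' pass, move down to (8,1)
Step 10: enter (8,1), '\' deflects down->right, move right to (8,2)
Step 11: enter (8,2), '^' forces right->up, move up to (7,2)
Step 12: enter (7,2), '\' deflects up->left, move left to (7,1)
Step 13: enter (7,1), '.' pass, move left to (7,0)
Step 14: enter (7,0), '.' pass, move left to (7,-1)
Step 15: at (7,-1) — EXIT via left edge, pos 7

Answer: exits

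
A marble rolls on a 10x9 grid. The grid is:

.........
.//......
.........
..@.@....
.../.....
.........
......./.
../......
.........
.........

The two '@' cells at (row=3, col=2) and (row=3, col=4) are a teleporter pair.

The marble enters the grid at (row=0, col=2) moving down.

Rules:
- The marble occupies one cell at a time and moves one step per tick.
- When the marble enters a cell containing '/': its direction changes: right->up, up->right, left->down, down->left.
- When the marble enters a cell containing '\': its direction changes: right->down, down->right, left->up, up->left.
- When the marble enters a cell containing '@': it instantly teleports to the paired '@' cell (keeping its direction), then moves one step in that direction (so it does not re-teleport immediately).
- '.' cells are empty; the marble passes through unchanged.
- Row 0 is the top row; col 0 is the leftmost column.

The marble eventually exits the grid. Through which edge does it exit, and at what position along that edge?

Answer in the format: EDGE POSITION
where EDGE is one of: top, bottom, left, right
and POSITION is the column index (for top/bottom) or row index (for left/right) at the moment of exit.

Answer: bottom 1

Derivation:
Step 1: enter (0,2), '.' pass, move down to (1,2)
Step 2: enter (1,2), '/' deflects down->left, move left to (1,1)
Step 3: enter (1,1), '/' deflects left->down, move down to (2,1)
Step 4: enter (2,1), '.' pass, move down to (3,1)
Step 5: enter (3,1), '.' pass, move down to (4,1)
Step 6: enter (4,1), '.' pass, move down to (5,1)
Step 7: enter (5,1), '.' pass, move down to (6,1)
Step 8: enter (6,1), '.' pass, move down to (7,1)
Step 9: enter (7,1), '.' pass, move down to (8,1)
Step 10: enter (8,1), '.' pass, move down to (9,1)
Step 11: enter (9,1), '.' pass, move down to (10,1)
Step 12: at (10,1) — EXIT via bottom edge, pos 1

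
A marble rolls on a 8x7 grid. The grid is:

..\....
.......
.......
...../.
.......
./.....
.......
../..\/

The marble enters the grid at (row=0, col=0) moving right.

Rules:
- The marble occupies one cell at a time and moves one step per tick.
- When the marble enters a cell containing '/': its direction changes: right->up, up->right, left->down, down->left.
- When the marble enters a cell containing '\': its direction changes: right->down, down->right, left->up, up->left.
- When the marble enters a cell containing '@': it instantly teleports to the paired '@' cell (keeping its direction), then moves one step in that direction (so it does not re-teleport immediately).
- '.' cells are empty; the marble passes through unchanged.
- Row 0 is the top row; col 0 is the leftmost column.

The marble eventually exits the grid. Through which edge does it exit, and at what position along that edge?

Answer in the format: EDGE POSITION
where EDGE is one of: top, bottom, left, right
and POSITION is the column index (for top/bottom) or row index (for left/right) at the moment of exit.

Step 1: enter (0,0), '.' pass, move right to (0,1)
Step 2: enter (0,1), '.' pass, move right to (0,2)
Step 3: enter (0,2), '\' deflects right->down, move down to (1,2)
Step 4: enter (1,2), '.' pass, move down to (2,2)
Step 5: enter (2,2), '.' pass, move down to (3,2)
Step 6: enter (3,2), '.' pass, move down to (4,2)
Step 7: enter (4,2), '.' pass, move down to (5,2)
Step 8: enter (5,2), '.' pass, move down to (6,2)
Step 9: enter (6,2), '.' pass, move down to (7,2)
Step 10: enter (7,2), '/' deflects down->left, move left to (7,1)
Step 11: enter (7,1), '.' pass, move left to (7,0)
Step 12: enter (7,0), '.' pass, move left to (7,-1)
Step 13: at (7,-1) — EXIT via left edge, pos 7

Answer: left 7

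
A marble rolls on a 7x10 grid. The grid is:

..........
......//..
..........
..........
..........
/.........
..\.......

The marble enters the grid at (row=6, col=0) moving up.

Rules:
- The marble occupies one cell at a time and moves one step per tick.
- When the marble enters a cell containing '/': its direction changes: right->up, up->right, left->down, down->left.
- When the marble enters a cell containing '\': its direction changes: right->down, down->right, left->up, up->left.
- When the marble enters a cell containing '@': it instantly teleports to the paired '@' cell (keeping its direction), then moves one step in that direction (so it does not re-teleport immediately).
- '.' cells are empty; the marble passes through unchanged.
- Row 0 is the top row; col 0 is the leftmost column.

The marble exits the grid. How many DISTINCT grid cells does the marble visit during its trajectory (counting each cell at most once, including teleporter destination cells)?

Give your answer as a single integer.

Answer: 11

Derivation:
Step 1: enter (6,0), '.' pass, move up to (5,0)
Step 2: enter (5,0), '/' deflects up->right, move right to (5,1)
Step 3: enter (5,1), '.' pass, move right to (5,2)
Step 4: enter (5,2), '.' pass, move right to (5,3)
Step 5: enter (5,3), '.' pass, move right to (5,4)
Step 6: enter (5,4), '.' pass, move right to (5,5)
Step 7: enter (5,5), '.' pass, move right to (5,6)
Step 8: enter (5,6), '.' pass, move right to (5,7)
Step 9: enter (5,7), '.' pass, move right to (5,8)
Step 10: enter (5,8), '.' pass, move right to (5,9)
Step 11: enter (5,9), '.' pass, move right to (5,10)
Step 12: at (5,10) — EXIT via right edge, pos 5
Distinct cells visited: 11 (path length 11)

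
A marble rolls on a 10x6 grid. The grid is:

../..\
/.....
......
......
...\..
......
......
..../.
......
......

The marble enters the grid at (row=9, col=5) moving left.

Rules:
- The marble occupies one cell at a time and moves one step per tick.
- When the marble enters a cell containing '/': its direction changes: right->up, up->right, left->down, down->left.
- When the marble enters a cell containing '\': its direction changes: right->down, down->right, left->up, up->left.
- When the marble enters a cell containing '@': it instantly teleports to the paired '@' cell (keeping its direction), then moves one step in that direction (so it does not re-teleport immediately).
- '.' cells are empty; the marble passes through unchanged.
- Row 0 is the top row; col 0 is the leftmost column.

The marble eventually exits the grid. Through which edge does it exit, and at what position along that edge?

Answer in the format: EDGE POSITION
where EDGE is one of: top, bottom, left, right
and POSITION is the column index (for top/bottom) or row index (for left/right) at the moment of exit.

Answer: left 9

Derivation:
Step 1: enter (9,5), '.' pass, move left to (9,4)
Step 2: enter (9,4), '.' pass, move left to (9,3)
Step 3: enter (9,3), '.' pass, move left to (9,2)
Step 4: enter (9,2), '.' pass, move left to (9,1)
Step 5: enter (9,1), '.' pass, move left to (9,0)
Step 6: enter (9,0), '.' pass, move left to (9,-1)
Step 7: at (9,-1) — EXIT via left edge, pos 9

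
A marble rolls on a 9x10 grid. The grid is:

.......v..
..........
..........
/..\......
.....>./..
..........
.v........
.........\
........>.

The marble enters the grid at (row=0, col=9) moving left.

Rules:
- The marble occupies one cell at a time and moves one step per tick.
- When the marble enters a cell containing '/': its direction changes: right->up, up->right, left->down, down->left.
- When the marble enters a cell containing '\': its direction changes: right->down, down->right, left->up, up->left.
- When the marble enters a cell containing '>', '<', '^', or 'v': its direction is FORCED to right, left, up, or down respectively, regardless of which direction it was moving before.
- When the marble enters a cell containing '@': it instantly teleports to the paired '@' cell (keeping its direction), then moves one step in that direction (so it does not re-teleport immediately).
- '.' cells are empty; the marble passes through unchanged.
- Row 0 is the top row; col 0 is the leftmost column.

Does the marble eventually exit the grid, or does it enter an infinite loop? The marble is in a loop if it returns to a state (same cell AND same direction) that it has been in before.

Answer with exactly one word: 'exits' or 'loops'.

Step 1: enter (0,9), '.' pass, move left to (0,8)
Step 2: enter (0,8), '.' pass, move left to (0,7)
Step 3: enter (0,7), 'v' forces left->down, move down to (1,7)
Step 4: enter (1,7), '.' pass, move down to (2,7)
Step 5: enter (2,7), '.' pass, move down to (3,7)
Step 6: enter (3,7), '.' pass, move down to (4,7)
Step 7: enter (4,7), '/' deflects down->left, move left to (4,6)
Step 8: enter (4,6), '.' pass, move left to (4,5)
Step 9: enter (4,5), '>' forces left->right, move right to (4,6)
Step 10: enter (4,6), '.' pass, move right to (4,7)
Step 11: enter (4,7), '/' deflects right->up, move up to (3,7)
Step 12: enter (3,7), '.' pass, move up to (2,7)
Step 13: enter (2,7), '.' pass, move up to (1,7)
Step 14: enter (1,7), '.' pass, move up to (0,7)
Step 15: enter (0,7), 'v' forces up->down, move down to (1,7)
Step 16: at (1,7) dir=down — LOOP DETECTED (seen before)

Answer: loops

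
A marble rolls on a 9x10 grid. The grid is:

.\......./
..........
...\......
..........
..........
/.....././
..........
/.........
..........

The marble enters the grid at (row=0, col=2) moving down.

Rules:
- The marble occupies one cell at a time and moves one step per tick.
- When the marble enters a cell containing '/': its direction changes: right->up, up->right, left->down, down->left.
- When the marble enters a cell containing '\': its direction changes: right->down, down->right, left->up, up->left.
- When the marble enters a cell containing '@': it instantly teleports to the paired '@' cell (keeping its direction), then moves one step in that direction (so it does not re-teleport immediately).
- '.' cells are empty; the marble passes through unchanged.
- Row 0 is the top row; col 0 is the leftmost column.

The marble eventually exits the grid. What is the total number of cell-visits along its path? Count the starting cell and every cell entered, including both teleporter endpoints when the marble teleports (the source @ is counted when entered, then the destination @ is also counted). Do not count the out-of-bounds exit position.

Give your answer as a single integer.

Step 1: enter (0,2), '.' pass, move down to (1,2)
Step 2: enter (1,2), '.' pass, move down to (2,2)
Step 3: enter (2,2), '.' pass, move down to (3,2)
Step 4: enter (3,2), '.' pass, move down to (4,2)
Step 5: enter (4,2), '.' pass, move down to (5,2)
Step 6: enter (5,2), '.' pass, move down to (6,2)
Step 7: enter (6,2), '.' pass, move down to (7,2)
Step 8: enter (7,2), '.' pass, move down to (8,2)
Step 9: enter (8,2), '.' pass, move down to (9,2)
Step 10: at (9,2) — EXIT via bottom edge, pos 2
Path length (cell visits): 9

Answer: 9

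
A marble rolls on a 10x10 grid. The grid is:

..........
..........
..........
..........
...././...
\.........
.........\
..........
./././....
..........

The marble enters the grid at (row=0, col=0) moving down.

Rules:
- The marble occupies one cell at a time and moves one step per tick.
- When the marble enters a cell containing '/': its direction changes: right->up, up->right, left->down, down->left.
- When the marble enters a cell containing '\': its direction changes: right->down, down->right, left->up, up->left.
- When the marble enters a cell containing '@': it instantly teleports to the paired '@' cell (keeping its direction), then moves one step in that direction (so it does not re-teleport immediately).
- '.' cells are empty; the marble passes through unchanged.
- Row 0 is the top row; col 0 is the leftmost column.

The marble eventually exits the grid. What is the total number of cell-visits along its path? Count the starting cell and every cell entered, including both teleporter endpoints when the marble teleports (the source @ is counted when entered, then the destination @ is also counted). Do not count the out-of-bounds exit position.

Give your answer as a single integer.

Answer: 15

Derivation:
Step 1: enter (0,0), '.' pass, move down to (1,0)
Step 2: enter (1,0), '.' pass, move down to (2,0)
Step 3: enter (2,0), '.' pass, move down to (3,0)
Step 4: enter (3,0), '.' pass, move down to (4,0)
Step 5: enter (4,0), '.' pass, move down to (5,0)
Step 6: enter (5,0), '\' deflects down->right, move right to (5,1)
Step 7: enter (5,1), '.' pass, move right to (5,2)
Step 8: enter (5,2), '.' pass, move right to (5,3)
Step 9: enter (5,3), '.' pass, move right to (5,4)
Step 10: enter (5,4), '.' pass, move right to (5,5)
Step 11: enter (5,5), '.' pass, move right to (5,6)
Step 12: enter (5,6), '.' pass, move right to (5,7)
Step 13: enter (5,7), '.' pass, move right to (5,8)
Step 14: enter (5,8), '.' pass, move right to (5,9)
Step 15: enter (5,9), '.' pass, move right to (5,10)
Step 16: at (5,10) — EXIT via right edge, pos 5
Path length (cell visits): 15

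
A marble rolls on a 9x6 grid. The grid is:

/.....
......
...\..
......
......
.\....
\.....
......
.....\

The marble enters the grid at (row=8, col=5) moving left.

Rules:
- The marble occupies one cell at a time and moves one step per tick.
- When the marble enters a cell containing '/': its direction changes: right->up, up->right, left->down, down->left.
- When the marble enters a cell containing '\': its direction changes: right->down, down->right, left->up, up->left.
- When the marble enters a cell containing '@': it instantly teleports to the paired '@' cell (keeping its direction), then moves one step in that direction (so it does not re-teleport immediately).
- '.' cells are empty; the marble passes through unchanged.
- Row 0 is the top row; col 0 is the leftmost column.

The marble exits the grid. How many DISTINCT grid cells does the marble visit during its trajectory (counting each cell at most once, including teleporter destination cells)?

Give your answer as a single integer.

Answer: 9

Derivation:
Step 1: enter (8,5), '\' deflects left->up, move up to (7,5)
Step 2: enter (7,5), '.' pass, move up to (6,5)
Step 3: enter (6,5), '.' pass, move up to (5,5)
Step 4: enter (5,5), '.' pass, move up to (4,5)
Step 5: enter (4,5), '.' pass, move up to (3,5)
Step 6: enter (3,5), '.' pass, move up to (2,5)
Step 7: enter (2,5), '.' pass, move up to (1,5)
Step 8: enter (1,5), '.' pass, move up to (0,5)
Step 9: enter (0,5), '.' pass, move up to (-1,5)
Step 10: at (-1,5) — EXIT via top edge, pos 5
Distinct cells visited: 9 (path length 9)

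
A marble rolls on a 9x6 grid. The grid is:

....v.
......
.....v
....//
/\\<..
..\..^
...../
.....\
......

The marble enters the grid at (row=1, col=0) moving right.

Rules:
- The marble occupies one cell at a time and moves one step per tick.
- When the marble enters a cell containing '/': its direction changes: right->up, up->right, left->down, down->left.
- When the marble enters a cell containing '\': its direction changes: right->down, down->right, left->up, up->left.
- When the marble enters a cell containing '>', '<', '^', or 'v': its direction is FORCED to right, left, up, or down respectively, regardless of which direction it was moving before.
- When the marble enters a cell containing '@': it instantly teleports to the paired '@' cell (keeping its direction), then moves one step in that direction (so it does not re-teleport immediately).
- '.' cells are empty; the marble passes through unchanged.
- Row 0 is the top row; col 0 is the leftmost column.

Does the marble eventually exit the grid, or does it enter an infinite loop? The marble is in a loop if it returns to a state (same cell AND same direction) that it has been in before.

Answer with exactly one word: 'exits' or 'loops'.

Step 1: enter (1,0), '.' pass, move right to (1,1)
Step 2: enter (1,1), '.' pass, move right to (1,2)
Step 3: enter (1,2), '.' pass, move right to (1,3)
Step 4: enter (1,3), '.' pass, move right to (1,4)
Step 5: enter (1,4), '.' pass, move right to (1,5)
Step 6: enter (1,5), '.' pass, move right to (1,6)
Step 7: at (1,6) — EXIT via right edge, pos 1

Answer: exits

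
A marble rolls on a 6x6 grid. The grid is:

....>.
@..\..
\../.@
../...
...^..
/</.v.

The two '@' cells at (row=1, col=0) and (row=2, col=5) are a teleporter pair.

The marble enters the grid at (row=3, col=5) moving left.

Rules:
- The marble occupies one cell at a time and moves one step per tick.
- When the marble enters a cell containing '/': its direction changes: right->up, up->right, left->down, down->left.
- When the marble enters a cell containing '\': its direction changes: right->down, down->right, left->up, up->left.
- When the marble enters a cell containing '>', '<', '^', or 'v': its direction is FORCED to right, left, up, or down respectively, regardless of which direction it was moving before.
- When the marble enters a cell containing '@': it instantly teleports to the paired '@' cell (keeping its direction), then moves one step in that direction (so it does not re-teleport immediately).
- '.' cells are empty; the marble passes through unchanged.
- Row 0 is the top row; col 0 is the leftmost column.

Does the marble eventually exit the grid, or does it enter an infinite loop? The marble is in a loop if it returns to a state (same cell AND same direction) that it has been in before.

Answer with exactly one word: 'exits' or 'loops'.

Step 1: enter (3,5), '.' pass, move left to (3,4)
Step 2: enter (3,4), '.' pass, move left to (3,3)
Step 3: enter (3,3), '.' pass, move left to (3,2)
Step 4: enter (3,2), '/' deflects left->down, move down to (4,2)
Step 5: enter (4,2), '.' pass, move down to (5,2)
Step 6: enter (5,2), '/' deflects down->left, move left to (5,1)
Step 7: enter (5,1), '<' forces left->left, move left to (5,0)
Step 8: enter (5,0), '/' deflects left->down, move down to (6,0)
Step 9: at (6,0) — EXIT via bottom edge, pos 0

Answer: exits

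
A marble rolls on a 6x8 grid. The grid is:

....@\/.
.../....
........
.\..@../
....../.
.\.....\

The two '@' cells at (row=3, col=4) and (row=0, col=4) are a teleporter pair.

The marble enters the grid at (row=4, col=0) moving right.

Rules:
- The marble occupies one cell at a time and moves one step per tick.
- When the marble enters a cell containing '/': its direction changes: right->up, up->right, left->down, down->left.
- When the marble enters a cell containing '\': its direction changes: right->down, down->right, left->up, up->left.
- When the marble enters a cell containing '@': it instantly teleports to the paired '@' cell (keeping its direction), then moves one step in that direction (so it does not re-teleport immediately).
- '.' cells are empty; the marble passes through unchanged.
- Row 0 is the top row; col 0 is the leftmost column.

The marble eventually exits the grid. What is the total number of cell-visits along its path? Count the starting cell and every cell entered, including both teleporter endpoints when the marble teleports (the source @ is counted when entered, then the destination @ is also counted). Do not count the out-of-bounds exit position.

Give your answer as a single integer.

Step 1: enter (4,0), '.' pass, move right to (4,1)
Step 2: enter (4,1), '.' pass, move right to (4,2)
Step 3: enter (4,2), '.' pass, move right to (4,3)
Step 4: enter (4,3), '.' pass, move right to (4,4)
Step 5: enter (4,4), '.' pass, move right to (4,5)
Step 6: enter (4,5), '.' pass, move right to (4,6)
Step 7: enter (4,6), '/' deflects right->up, move up to (3,6)
Step 8: enter (3,6), '.' pass, move up to (2,6)
Step 9: enter (2,6), '.' pass, move up to (1,6)
Step 10: enter (1,6), '.' pass, move up to (0,6)
Step 11: enter (0,6), '/' deflects up->right, move right to (0,7)
Step 12: enter (0,7), '.' pass, move right to (0,8)
Step 13: at (0,8) — EXIT via right edge, pos 0
Path length (cell visits): 12

Answer: 12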